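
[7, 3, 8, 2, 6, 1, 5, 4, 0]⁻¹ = [8, 5, 3, 1, 7, 6, 4, 0, 2]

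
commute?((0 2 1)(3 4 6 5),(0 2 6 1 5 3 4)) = no:(0 2 1)(3 4 6 5)*(0 2 6 1 5 3 4) = (0 6 3)(1 2 5 4),(0 2 6 1 5 3 4)*(0 2 1)(3 4 6 5) = (0 1 3 6)(2 5 4)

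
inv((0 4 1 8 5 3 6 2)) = (0 2 6 3 5 8 1 4)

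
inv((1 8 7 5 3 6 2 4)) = (1 4 2 6 3 5 7 8)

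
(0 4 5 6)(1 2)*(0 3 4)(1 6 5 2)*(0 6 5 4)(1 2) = (0 6 3)(1 2 5 4)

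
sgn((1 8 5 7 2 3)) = -1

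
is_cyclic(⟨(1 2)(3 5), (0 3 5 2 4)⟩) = no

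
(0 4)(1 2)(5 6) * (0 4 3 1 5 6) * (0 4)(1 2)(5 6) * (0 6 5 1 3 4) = (0 4 6 1 3 2 5)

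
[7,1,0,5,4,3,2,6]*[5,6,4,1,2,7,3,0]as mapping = [0→0,1→6,2→5,3→7,4→2,5→1,6→4,7→3]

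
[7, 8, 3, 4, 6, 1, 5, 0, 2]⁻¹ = [7, 5, 8, 2, 3, 6, 4, 0, 1]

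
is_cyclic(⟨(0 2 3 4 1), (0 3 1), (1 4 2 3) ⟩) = no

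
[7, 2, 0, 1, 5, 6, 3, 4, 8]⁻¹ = [2, 3, 1, 6, 7, 4, 5, 0, 8]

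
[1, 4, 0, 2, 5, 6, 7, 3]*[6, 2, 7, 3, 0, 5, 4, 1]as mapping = [0→2, 1→0, 2→6, 3→7, 4→5, 5→4, 6→1, 7→3]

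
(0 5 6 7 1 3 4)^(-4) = (0 7 4 6 3 5 1)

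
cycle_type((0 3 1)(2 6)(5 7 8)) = 2.3^2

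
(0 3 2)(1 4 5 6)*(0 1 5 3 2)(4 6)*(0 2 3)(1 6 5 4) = (0 3 2 6 4)(1 5)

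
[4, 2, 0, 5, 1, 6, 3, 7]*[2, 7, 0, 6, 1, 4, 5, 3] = [1, 0, 2, 4, 7, 5, 6, 3]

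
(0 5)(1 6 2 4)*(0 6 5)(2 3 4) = (1 5 6 3 4)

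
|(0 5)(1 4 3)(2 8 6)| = 6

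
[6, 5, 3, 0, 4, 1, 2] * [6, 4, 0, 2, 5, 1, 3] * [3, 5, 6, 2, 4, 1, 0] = [2, 5, 6, 0, 1, 4, 3]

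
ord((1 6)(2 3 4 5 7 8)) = 6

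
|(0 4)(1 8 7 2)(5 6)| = 4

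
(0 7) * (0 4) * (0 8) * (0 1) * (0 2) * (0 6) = (0 7 4 8 1 2 6)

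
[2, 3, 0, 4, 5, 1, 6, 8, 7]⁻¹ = [2, 5, 0, 1, 3, 4, 6, 8, 7]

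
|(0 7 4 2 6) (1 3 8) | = 15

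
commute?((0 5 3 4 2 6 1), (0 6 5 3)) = no:(0 5 3 4 2 6 1) * (0 6 5 3) = (0 3 4 2 5)(1 6), (0 6 5 3) * (0 5 3 4 2 6 1) = (0 1)(2 6 3 5 4)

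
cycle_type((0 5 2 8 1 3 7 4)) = 8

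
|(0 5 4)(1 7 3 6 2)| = 15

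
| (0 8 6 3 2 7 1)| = 7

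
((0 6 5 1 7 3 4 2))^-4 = (0 7)(1 2)(3 6)(4 5)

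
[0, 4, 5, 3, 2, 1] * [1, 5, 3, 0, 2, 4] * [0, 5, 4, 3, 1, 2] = [5, 4, 1, 0, 3, 2]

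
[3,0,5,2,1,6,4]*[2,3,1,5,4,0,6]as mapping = [0→5,1→2,2→0,3→1,4→3,5→6,6→4]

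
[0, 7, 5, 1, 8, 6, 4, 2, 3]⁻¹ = [0, 3, 7, 8, 6, 2, 5, 1, 4]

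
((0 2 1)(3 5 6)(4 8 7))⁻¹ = (0 1 2)(3 6 5)(4 7 8)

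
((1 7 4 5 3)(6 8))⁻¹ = (1 3 5 4 7)(6 8)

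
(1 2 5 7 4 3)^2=(1 5 4)(2 7 3)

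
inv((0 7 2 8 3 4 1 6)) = (0 6 1 4 3 8 2 7)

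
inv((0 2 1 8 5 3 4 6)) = (0 6 4 3 5 8 1 2)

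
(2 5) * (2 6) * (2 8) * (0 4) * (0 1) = (0 4 1)(2 5 6 8)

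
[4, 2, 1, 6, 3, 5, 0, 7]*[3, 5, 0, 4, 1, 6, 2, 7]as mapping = [0→1, 1→0, 2→5, 3→2, 4→4, 5→6, 6→3, 7→7]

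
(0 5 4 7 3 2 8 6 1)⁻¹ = (0 1 6 8 2 3 7 4 5)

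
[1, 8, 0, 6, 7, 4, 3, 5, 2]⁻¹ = [2, 0, 8, 6, 5, 7, 3, 4, 1]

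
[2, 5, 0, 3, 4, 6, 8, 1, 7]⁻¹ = [2, 7, 0, 3, 4, 1, 5, 8, 6]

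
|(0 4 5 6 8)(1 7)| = 10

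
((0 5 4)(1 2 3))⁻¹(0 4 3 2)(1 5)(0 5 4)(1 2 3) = (0 1 3 5)(2 4)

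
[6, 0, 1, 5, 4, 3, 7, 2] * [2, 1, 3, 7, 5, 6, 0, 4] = [0, 2, 1, 6, 5, 7, 4, 3]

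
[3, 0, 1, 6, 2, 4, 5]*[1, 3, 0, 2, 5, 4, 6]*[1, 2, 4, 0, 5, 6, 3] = [4, 2, 0, 3, 1, 6, 5]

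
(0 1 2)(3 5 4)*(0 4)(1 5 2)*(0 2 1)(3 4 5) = (0 3 1)(2 5)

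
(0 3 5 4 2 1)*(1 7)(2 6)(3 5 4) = (0 5 3 4 6 2 7 1)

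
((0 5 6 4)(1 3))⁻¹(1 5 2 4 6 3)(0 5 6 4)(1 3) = (0 4 1 3 6 2)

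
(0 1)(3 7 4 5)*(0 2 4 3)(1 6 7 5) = (0 6 7 3 5)(1 2 4)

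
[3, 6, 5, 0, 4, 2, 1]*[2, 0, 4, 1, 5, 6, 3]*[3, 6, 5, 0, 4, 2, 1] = [6, 0, 1, 5, 2, 4, 3]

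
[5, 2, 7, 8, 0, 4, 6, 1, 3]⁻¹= [4, 7, 1, 8, 5, 0, 6, 2, 3]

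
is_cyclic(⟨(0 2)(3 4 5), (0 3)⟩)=no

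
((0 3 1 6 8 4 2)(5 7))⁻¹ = (0 2 4 8 6 1 3)(5 7)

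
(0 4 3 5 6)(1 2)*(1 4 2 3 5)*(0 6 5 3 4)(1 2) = (0 1 4 3 2)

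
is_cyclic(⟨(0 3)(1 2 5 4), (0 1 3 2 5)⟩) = no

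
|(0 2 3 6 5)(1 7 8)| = 15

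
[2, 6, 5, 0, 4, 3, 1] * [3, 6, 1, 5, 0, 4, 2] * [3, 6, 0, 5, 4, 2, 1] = [6, 0, 4, 5, 3, 2, 1]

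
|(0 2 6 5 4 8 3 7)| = 8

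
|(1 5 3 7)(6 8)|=4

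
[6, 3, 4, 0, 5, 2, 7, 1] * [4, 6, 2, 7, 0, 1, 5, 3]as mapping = [0→5, 1→7, 2→0, 3→4, 4→1, 5→2, 6→3, 7→6]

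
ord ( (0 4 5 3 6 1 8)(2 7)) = 14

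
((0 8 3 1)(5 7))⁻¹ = (0 1 3 8)(5 7)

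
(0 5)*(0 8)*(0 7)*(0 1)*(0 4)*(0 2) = (0 5 8 7 1 4 2) 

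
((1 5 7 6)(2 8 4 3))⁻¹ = (1 6 7 5)(2 3 4 8)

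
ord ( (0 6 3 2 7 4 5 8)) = 8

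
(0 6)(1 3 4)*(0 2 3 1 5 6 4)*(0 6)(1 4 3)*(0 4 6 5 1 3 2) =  (0 2 3 5 4 1 6)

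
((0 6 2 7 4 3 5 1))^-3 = (0 3 2 1 4 6 5 7)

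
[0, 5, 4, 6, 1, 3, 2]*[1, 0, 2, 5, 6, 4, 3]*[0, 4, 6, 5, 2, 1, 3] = [4, 2, 3, 5, 0, 1, 6]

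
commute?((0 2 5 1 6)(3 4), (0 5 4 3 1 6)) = no:(0 2 5 1 6)(3 4) * (0 5 4 3 1 6) = (0 2 4 1)(5 6), (0 5 4 3 1 6) * (0 2 5 1 6)(3 4) = (0 1)(2 5 3 6)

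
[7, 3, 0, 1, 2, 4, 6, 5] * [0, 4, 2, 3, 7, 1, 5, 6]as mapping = [0→6, 1→3, 2→0, 3→4, 4→2, 5→7, 6→5, 7→1]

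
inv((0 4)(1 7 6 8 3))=(0 4)(1 3 8 6 7)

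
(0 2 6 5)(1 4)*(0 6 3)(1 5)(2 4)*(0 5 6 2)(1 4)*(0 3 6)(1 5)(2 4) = (0 5 4)(1 3)(2 6)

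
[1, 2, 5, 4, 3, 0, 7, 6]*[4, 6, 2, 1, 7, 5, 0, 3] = [6, 2, 5, 7, 1, 4, 3, 0] 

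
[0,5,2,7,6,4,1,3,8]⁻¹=[0,6,2,7,5,1,4,3,8]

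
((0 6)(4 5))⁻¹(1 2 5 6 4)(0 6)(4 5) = (0 5 1 2 4)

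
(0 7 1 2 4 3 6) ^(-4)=(0 2 6 1 3 7 4) 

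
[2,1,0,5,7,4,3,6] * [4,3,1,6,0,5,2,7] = [1,3,4,5,7,0,6,2]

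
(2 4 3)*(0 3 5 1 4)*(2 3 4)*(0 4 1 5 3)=(0 1 2 4 3) 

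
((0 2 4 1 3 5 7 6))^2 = (0 4 3 7)(1 5 6 2)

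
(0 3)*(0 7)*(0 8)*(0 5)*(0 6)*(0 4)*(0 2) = (0 3 7 8 5 6 4 2)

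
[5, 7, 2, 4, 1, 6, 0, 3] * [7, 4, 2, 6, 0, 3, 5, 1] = [3, 1, 2, 0, 4, 5, 7, 6]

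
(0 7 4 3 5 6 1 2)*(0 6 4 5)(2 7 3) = (0 3)(1 7 5 4 2 6)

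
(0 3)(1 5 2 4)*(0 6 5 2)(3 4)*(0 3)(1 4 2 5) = (0 2)(1 5 3 6)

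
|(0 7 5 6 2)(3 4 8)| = 15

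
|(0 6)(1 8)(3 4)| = 2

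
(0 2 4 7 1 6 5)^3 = (0 7 5 4 6 2 1)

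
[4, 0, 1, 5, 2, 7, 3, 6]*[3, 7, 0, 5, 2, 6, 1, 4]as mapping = [0→2, 1→3, 2→7, 3→6, 4→0, 5→4, 6→5, 7→1]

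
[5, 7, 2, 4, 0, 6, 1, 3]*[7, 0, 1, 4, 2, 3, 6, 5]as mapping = [0→3, 1→5, 2→1, 3→2, 4→7, 5→6, 6→0, 7→4]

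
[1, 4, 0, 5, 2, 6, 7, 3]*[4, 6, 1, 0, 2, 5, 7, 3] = [6, 2, 4, 5, 1, 7, 3, 0]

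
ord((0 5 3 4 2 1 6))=7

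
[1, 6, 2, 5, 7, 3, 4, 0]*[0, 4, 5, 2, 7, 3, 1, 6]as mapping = [0→4, 1→1, 2→5, 3→3, 4→6, 5→2, 6→7, 7→0]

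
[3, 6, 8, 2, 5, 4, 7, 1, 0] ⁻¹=[8, 7, 3, 0, 5, 4, 1, 6, 2] 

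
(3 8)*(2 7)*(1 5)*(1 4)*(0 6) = (0 6)(1 5 4)(2 7)(3 8)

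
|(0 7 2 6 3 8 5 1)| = 8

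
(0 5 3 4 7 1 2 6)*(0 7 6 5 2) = (0 2 5 3 4 6 7 1)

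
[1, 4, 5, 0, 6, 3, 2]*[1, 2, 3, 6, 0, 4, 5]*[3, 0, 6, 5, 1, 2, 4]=[6, 3, 1, 0, 2, 4, 5]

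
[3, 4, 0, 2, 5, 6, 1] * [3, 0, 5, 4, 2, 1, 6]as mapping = [0→4, 1→2, 2→3, 3→5, 4→1, 5→6, 6→0]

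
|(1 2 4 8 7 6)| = 6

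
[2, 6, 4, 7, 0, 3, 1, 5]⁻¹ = [4, 6, 0, 5, 2, 7, 1, 3]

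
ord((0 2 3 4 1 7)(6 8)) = 6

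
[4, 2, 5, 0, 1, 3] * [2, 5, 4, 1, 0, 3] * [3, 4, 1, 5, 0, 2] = [3, 0, 5, 1, 2, 4] 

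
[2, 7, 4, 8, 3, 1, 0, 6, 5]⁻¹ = [6, 5, 0, 4, 2, 8, 7, 1, 3]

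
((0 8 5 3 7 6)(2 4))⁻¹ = (0 6 7 3 5 8)(2 4)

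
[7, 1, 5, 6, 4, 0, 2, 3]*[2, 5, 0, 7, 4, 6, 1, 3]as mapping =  [0→3, 1→5, 2→6, 3→1, 4→4, 5→2, 6→0, 7→7]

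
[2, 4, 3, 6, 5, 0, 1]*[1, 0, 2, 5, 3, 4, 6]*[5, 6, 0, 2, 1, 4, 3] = [0, 2, 4, 3, 1, 6, 5]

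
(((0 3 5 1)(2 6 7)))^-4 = (2 7 6)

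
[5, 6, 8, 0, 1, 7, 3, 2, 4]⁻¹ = [3, 4, 7, 6, 8, 0, 1, 5, 2]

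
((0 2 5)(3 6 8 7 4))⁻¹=(0 5 2)(3 4 7 8 6)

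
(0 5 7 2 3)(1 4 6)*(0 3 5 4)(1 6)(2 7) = (0 4 1)(2 5)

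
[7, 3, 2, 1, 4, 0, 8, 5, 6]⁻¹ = [5, 3, 2, 1, 4, 7, 8, 0, 6]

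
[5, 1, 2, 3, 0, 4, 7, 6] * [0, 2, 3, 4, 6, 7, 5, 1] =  [7, 2, 3, 4, 0, 6, 1, 5]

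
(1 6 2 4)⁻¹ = (1 4 2 6)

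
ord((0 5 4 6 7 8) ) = 6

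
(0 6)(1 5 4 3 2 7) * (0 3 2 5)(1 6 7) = (0 7 6 3 5 4 2 1)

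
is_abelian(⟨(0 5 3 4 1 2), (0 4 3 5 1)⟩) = no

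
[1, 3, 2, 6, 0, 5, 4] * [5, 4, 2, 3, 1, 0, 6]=[4, 3, 2, 6, 5, 0, 1]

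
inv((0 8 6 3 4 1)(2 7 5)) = (0 1 4 3 6 8)(2 5 7)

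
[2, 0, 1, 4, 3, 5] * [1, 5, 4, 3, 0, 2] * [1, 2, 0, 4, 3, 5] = [3, 2, 5, 1, 4, 0]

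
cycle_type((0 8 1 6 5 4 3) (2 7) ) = 2.7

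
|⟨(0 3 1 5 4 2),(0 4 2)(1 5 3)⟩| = 24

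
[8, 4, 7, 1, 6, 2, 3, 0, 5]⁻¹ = [7, 3, 5, 6, 1, 8, 4, 2, 0]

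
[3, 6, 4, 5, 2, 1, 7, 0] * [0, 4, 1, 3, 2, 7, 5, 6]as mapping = [0→3, 1→5, 2→2, 3→7, 4→1, 5→4, 6→6, 7→0]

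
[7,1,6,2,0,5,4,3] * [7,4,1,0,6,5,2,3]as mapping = [0→3,1→4,2→2,3→1,4→7,5→5,6→6,7→0]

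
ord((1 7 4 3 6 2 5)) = 7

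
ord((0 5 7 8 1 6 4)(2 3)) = 14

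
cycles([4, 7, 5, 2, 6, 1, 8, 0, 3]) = (0 4 6 8 3 2 5 1 7)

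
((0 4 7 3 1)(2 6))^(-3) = (0 7 1 4 3)(2 6)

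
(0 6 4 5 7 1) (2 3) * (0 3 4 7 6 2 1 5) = (0 2 4) (1 3) (5 6 7) 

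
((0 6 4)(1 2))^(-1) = (0 4 6)(1 2)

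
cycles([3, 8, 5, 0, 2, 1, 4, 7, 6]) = (0 3)(1 8 6 4 2 5)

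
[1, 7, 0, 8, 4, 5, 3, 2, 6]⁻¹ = [2, 0, 7, 6, 4, 5, 8, 1, 3]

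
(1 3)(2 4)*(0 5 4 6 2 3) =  (0 5 4 3 1)(2 6)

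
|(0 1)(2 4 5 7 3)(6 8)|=10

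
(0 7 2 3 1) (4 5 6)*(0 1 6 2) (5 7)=(0 5 2 3 6 4 7) 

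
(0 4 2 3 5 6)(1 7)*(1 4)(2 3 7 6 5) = (0 1 6)(2 7 4 3)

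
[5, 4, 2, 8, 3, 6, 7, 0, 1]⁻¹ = [7, 8, 2, 4, 1, 0, 5, 6, 3]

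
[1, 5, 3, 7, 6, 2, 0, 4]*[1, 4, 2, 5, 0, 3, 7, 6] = [4, 3, 5, 6, 7, 2, 1, 0]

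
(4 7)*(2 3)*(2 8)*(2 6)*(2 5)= (2 3 8 6 5)(4 7)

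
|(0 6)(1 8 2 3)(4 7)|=4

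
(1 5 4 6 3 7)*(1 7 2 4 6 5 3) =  (1 3 2 4 5 6)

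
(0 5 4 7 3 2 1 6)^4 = (0 3)(1 4)(2 5)(6 7)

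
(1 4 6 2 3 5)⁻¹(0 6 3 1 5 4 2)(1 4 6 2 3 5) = (0 2 5 4 1 6 3)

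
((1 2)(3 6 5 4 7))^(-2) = (3 4 6 7 5)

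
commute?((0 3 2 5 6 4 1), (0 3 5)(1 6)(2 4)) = no:(0 3 2 5 6 4 1)*(0 3 5)(1 6)(2 4) = (0 5 1 3 4 6 2), (0 3 5)(1 6)(2 4)*(0 3 2 5 6 4 1) = (0 2 1 4 5 3 6)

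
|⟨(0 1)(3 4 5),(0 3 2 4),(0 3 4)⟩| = 720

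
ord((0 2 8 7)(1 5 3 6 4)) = 20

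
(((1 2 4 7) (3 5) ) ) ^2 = (1 4) (2 7) 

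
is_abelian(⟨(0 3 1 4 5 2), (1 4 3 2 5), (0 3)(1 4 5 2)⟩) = no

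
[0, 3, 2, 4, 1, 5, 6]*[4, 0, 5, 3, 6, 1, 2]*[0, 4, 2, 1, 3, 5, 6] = [3, 1, 5, 6, 0, 4, 2]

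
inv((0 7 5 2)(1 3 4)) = (0 2 5 7)(1 4 3)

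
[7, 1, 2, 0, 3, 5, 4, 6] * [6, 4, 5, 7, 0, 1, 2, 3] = [3, 4, 5, 6, 7, 1, 0, 2]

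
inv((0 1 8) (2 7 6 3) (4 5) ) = (0 8 1) (2 3 6 7) (4 5) 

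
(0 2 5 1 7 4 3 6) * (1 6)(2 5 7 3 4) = (0 5 6)(1 3)(2 7)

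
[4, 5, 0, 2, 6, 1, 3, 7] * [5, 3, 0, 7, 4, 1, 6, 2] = [4, 1, 5, 0, 6, 3, 7, 2]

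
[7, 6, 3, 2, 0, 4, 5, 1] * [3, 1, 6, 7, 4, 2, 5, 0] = [0, 5, 7, 6, 3, 4, 2, 1]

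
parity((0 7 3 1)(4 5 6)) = odd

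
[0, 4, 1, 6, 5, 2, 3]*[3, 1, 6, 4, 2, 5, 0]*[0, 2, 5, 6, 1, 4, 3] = [6, 5, 2, 0, 4, 3, 1] 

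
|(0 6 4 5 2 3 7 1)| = 8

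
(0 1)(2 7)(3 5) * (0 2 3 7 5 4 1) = (1 2 5 7 3 4)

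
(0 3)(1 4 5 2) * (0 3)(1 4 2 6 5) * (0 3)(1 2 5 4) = (0 3)(1 5 6 4 2)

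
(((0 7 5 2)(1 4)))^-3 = (0 7 5 2)(1 4)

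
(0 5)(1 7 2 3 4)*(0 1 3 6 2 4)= (0 5 1 7 4 3)(2 6)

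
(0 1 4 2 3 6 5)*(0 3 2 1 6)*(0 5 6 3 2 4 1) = (0 3 5 2 4)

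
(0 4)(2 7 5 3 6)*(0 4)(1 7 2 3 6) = (1 7 5 6 3)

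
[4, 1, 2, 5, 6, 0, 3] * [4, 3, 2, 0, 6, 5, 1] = [6, 3, 2, 5, 1, 4, 0]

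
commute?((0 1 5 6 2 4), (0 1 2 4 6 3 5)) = no:(0 1 5 6 2 4)*(0 1 2 4 6 3 5) = (0 2 6 4 1)(3 5), (0 1 2 4 6 3 5)*(0 1 5 6 2 4) = (0 5 1 4 2)(3 6)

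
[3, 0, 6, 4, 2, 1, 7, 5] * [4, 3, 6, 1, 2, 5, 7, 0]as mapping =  [0→1, 1→4, 2→7, 3→2, 4→6, 5→3, 6→0, 7→5]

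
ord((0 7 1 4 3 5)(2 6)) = 6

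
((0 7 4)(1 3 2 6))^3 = (1 6 2 3)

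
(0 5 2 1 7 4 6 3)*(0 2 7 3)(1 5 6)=(0 6)(1 3 2 5 7 4)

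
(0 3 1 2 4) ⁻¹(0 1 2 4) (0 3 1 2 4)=(0 3 2 4) 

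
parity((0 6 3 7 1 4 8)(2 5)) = odd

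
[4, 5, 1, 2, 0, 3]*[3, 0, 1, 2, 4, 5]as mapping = [0→4, 1→5, 2→0, 3→1, 4→3, 5→2]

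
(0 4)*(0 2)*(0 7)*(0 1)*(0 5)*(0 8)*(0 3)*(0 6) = (0 4 2 7 1 5 8 3 6)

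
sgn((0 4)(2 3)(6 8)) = -1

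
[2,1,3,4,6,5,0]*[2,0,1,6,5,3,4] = [1,0,6,5,4,3,2]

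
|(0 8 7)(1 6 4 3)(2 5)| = 12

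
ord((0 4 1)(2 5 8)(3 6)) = 6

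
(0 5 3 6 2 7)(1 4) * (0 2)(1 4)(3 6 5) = (0 3 5 6)(2 7)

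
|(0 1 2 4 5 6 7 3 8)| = 9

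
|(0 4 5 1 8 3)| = 6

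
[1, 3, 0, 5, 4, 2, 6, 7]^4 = [2, 0, 5, 1, 4, 3, 6, 7]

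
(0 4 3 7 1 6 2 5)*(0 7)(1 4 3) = (0 3)(1 6 2 5 7 4)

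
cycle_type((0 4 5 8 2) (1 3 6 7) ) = 4.5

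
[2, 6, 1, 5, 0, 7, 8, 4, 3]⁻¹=[4, 2, 0, 8, 7, 3, 1, 5, 6]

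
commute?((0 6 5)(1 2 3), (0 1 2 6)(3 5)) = no:(0 6 5)(1 2 3) * (0 1 2 6)(3 5) = (1 6 3 2 5), (0 1 2 6)(3 5) * (0 6 5)(1 2 3) = (0 2 5 1 3)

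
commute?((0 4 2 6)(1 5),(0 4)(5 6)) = no:(0 4 2 6)(1 5) * (0 4)(5 6) = (1 6 4 2 5),(0 4)(5 6) * (0 4 2 6)(1 5) = (0 2 6 1 5)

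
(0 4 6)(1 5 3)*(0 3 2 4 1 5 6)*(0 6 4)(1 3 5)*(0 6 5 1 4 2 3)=(1 2 6)(3 4 5)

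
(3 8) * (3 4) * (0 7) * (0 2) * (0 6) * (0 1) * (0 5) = (0 7 2 6 1 5)(3 8 4)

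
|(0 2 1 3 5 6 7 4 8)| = 9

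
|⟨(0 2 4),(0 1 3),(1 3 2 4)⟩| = 120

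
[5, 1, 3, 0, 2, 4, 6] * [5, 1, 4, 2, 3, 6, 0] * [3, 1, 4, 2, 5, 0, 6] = [6, 1, 4, 0, 5, 2, 3]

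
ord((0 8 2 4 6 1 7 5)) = 8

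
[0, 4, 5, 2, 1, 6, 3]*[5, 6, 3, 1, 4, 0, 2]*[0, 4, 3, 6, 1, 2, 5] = [2, 1, 0, 6, 5, 3, 4]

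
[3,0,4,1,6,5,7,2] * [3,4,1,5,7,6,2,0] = [5,3,7,4,2,6,0,1]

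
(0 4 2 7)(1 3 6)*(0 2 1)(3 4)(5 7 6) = (0 3 5 7 2 6)(1 4)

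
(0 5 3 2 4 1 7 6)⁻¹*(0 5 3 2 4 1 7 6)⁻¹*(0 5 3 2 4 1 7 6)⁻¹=(0 1 3 6 4 5 7 2)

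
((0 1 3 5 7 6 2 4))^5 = (0 6 3 4 7 1 2 5)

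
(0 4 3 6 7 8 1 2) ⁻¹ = (0 2 1 8 7 6 3 4) 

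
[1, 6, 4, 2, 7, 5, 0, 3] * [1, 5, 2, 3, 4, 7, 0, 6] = [5, 0, 4, 2, 6, 7, 1, 3]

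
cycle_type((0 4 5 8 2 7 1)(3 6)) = 2.7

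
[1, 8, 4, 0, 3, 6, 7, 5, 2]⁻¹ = [3, 0, 8, 4, 2, 7, 5, 6, 1]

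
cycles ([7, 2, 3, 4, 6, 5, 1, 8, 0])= (0 7 8) (1 2 3 4 6) 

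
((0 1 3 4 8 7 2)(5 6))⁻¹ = (0 2 7 8 4 3 1)(5 6)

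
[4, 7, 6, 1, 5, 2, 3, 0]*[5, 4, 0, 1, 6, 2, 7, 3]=[6, 3, 7, 4, 2, 0, 1, 5]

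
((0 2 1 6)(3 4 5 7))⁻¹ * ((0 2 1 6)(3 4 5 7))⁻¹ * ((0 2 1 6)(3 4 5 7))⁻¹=(0 2 1 6)(3 4 5 7)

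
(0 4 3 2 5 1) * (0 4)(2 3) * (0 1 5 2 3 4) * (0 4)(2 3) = (0 1 4 2 3)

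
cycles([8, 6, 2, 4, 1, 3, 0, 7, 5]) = (0 8 5 3 4 1 6)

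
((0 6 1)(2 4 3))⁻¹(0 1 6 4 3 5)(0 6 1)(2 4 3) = (0 1 3 2 5 6)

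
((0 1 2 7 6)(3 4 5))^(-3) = (0 2 6 1 7)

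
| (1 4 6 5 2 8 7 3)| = 8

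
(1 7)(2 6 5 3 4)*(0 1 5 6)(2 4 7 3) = (0 1 3 7 5 2)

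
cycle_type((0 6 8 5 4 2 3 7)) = 8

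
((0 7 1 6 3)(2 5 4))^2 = (0 1 3 7 6)(2 4 5)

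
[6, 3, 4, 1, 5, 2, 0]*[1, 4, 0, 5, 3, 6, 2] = [2, 5, 3, 4, 6, 0, 1]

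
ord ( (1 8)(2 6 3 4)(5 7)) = 4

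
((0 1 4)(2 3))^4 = (0 1 4)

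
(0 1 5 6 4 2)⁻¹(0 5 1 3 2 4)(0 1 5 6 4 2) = (0 2 1 6 5 3)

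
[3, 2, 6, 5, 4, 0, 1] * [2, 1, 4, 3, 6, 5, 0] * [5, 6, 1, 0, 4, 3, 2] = [0, 4, 5, 3, 2, 1, 6]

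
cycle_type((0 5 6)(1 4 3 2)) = 3.4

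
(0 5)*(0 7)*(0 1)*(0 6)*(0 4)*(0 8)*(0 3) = (0 5 7 1 6 4 8 3)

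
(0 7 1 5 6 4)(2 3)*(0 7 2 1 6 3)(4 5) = (0 2)(1 4 7 6 5 3)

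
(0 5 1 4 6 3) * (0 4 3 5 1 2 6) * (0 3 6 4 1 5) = (0 5 2 4 3 1 6)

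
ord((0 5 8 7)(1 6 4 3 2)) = 20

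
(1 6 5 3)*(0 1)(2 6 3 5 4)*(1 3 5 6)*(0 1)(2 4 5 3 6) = (0 6 5 2)(1 3)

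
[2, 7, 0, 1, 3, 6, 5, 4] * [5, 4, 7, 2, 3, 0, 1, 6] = [7, 6, 5, 4, 2, 1, 0, 3]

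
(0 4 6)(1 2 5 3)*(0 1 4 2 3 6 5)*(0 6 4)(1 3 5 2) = (0 1 5 4 2 6 3)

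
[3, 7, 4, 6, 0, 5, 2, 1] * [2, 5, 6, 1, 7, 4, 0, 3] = [1, 3, 7, 0, 2, 4, 6, 5]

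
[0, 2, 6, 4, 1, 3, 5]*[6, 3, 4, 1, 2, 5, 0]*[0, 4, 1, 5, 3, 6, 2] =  [2, 3, 0, 1, 5, 4, 6]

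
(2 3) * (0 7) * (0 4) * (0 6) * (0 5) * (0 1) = (0 7 4 6 5 1) (2 3) 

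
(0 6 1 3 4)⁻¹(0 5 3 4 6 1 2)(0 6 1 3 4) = (0 1 3 2 6 5 4)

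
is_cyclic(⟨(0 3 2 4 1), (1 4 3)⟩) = no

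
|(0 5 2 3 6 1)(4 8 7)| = 6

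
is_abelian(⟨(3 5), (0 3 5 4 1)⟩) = no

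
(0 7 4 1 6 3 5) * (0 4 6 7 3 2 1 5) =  (0 3)(1 7 6 2)(4 5)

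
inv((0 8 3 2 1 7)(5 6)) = (0 7 1 2 3 8)(5 6)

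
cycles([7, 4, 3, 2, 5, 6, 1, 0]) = (0 7)(1 4 5 6)(2 3)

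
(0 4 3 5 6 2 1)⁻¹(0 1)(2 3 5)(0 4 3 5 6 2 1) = (0 4)(1 5 6)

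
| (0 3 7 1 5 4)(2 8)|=6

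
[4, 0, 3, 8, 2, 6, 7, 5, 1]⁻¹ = [1, 8, 4, 2, 0, 7, 5, 6, 3]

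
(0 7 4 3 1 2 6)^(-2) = (0 2 3 7 6 1 4)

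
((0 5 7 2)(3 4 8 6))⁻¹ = (0 2 7 5)(3 6 8 4)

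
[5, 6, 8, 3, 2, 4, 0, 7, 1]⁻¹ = [6, 8, 4, 3, 5, 0, 1, 7, 2]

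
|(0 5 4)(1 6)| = 6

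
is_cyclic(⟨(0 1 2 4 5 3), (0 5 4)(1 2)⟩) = no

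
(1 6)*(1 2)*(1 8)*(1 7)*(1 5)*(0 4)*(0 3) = (0 4 3) (1 6 2 8 7 5) 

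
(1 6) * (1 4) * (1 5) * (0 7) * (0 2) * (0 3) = (0 7 2 3) (1 6 4 5) 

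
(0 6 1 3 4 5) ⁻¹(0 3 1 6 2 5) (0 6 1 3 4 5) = (0 6 4 3 1 2) 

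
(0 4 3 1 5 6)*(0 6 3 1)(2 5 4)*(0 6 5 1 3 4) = (0 2 1)(3 6 5 4)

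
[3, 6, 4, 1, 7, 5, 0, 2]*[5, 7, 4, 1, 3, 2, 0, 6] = [1, 0, 3, 7, 6, 2, 5, 4]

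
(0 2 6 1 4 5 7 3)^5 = (0 5 6 3 4 2 7 1)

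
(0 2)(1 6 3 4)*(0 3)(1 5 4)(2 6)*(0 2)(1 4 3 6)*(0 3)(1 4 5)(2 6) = (0 4 1 3 5)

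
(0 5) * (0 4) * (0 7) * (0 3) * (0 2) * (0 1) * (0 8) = (0 5 4 7 3 2 1 8)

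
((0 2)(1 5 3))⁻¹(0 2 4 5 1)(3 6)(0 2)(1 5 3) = (0 4 3 5 2)(1 6)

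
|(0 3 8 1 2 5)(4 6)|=6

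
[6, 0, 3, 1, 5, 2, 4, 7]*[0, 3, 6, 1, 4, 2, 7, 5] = [7, 0, 1, 3, 2, 6, 4, 5]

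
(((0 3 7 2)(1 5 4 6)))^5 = (0 3 7 2)(1 5 4 6)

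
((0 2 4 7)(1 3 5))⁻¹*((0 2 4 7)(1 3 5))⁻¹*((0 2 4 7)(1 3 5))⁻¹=(0 2 4 7)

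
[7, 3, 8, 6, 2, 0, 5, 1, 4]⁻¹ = [5, 7, 4, 1, 8, 6, 3, 0, 2]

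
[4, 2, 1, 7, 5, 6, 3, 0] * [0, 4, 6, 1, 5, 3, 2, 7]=[5, 6, 4, 7, 3, 2, 1, 0]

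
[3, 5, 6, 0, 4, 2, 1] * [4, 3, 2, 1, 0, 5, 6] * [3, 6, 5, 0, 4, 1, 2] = [6, 1, 2, 4, 3, 5, 0]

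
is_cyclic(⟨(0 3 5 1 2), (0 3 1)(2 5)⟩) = no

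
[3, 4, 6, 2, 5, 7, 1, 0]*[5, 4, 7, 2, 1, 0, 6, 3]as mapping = [0→2, 1→1, 2→6, 3→7, 4→0, 5→3, 6→4, 7→5]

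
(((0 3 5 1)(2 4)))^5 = (0 3 5 1)(2 4)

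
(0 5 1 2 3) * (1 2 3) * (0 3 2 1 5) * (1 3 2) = (2 5 3)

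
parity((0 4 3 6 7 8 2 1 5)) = even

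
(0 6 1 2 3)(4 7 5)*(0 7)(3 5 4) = (0 6 1 2 5 3 7 4)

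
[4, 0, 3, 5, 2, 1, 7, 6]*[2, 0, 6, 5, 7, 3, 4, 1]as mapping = [0→7, 1→2, 2→5, 3→3, 4→6, 5→0, 6→1, 7→4]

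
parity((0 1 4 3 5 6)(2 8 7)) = odd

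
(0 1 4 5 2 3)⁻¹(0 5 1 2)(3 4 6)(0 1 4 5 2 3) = (0 5 6)(1 2 4 3)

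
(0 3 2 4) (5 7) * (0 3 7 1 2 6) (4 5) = (0 7 4 3 6) (1 2 5) 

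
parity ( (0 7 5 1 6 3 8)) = even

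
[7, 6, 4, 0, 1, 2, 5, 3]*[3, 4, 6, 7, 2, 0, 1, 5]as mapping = [0→5, 1→1, 2→2, 3→3, 4→4, 5→6, 6→0, 7→7]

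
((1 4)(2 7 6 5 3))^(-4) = (2 7 6 5 3)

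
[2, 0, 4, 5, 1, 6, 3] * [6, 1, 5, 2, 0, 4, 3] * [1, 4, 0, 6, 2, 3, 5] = [3, 5, 1, 2, 4, 6, 0]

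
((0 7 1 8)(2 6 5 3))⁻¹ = (0 8 1 7)(2 3 5 6)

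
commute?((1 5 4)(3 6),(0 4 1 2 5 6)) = no:(1 5 4)(3 6)*(0 4 1 2 5 6) = (0 4 2 5 1 6 3),(0 4 1 2 5 6)*(1 5 4)(3 6) = (0 1 2 4 5 3 6)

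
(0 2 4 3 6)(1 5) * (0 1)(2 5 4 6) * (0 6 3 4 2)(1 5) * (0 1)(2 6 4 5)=(1 6 2 3)(4 5)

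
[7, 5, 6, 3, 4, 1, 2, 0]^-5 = [7, 5, 6, 3, 4, 1, 2, 0]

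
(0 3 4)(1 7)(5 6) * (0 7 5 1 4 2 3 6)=(0 6 1 5)(2 3)(4 7)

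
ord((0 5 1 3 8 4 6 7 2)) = 9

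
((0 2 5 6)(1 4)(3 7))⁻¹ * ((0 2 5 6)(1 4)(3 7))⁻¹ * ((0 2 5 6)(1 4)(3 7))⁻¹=(0 2 5 6)(1 4)(3 7)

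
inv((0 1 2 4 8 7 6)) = (0 6 7 8 4 2 1)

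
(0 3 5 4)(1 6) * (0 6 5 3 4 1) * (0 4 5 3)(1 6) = (0 5 6 4 1 3)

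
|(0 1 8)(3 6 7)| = 3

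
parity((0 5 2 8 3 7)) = odd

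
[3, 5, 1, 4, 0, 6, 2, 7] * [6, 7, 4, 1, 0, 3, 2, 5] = [1, 3, 7, 0, 6, 2, 4, 5]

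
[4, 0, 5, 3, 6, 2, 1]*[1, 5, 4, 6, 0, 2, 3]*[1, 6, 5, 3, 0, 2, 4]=[1, 6, 5, 4, 3, 0, 2] 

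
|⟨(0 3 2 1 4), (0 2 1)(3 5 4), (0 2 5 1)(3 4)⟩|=360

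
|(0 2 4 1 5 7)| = 6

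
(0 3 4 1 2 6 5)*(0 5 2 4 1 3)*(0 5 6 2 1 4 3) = (0 5 6 1 3 4)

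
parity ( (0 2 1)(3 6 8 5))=odd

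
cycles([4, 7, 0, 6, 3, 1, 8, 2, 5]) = (0 4 3 6 8 5 1 7 2)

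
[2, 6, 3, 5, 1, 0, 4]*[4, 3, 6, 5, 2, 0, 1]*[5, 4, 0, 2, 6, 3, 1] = [1, 4, 3, 5, 2, 6, 0]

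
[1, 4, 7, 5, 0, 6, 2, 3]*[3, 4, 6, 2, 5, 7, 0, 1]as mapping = [0→4, 1→5, 2→1, 3→7, 4→3, 5→0, 6→6, 7→2]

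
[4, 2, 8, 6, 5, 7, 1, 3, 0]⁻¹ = [8, 6, 1, 7, 0, 4, 3, 5, 2]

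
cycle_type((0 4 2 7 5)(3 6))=2.5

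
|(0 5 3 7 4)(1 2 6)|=15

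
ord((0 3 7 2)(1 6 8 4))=4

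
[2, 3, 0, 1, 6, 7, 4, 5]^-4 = [0, 1, 2, 3, 4, 5, 6, 7]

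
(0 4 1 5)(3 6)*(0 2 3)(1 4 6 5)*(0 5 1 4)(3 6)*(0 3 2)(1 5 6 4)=(0 2 4 3 5)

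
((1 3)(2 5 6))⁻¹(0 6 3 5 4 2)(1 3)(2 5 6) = (0 2 1 6 4 5)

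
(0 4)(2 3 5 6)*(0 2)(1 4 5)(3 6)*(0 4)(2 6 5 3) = (0 3 1)(2 5)(4 6)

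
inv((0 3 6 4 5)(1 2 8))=(0 5 4 6 3)(1 8 2)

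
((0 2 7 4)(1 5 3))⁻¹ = (0 4 7 2)(1 3 5)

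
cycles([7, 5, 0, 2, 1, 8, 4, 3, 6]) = (0 7 3 2)(1 5 8 6 4)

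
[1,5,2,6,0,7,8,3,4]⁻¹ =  [4,0,2,7,8,1,3,5,6]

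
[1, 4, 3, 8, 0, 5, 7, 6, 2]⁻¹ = [4, 0, 8, 2, 1, 5, 7, 6, 3]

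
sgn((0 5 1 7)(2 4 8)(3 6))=1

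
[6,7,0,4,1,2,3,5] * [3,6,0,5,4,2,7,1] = [7,1,3,4,6,0,5,2]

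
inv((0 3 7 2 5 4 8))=(0 8 4 5 2 7 3)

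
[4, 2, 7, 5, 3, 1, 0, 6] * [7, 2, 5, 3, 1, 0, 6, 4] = [1, 5, 4, 0, 3, 2, 7, 6]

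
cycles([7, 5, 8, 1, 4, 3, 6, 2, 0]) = (0 7 2 8) (1 5 3) 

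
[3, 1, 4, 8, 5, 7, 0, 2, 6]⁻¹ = [6, 1, 7, 0, 2, 4, 8, 5, 3]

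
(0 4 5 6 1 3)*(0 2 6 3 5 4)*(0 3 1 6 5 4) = (0 3 2 5 1 4)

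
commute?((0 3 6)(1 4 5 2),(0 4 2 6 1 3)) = no:(0 3 6)(1 4 5 2)*(0 4 2 6 1 3) = (1 2 3)(4 5 6),(0 4 2 6 1 3)*(0 3 6)(1 4 5 2) = (0 5 2)(1 6 4)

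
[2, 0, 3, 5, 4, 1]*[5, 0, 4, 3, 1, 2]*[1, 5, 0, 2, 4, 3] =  [4, 3, 2, 0, 5, 1]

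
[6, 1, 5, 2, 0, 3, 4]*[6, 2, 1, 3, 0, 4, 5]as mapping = [0→5, 1→2, 2→4, 3→1, 4→6, 5→3, 6→0]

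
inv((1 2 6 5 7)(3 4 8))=(1 7 5 6 2)(3 8 4)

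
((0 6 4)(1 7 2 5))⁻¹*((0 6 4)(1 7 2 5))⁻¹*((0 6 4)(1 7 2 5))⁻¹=(1 7 2 5)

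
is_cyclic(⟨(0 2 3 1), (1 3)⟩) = no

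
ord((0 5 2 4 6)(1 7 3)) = 15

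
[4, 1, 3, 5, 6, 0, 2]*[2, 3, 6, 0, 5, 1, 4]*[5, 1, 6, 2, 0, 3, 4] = [3, 2, 5, 1, 0, 6, 4]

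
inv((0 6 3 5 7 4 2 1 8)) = (0 8 1 2 4 7 5 3 6)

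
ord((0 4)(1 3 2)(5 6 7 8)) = 12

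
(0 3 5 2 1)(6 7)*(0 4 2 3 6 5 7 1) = (0 6 1 4 2)(3 7 5)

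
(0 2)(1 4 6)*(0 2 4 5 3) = (0 4 6 1 5 3)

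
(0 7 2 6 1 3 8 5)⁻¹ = (0 5 8 3 1 6 2 7)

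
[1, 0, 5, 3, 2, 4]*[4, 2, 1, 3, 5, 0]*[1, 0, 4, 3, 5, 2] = [4, 5, 1, 3, 0, 2]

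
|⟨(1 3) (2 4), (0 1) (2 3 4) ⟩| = 120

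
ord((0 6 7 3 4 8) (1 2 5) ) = 6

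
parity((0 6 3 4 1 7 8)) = even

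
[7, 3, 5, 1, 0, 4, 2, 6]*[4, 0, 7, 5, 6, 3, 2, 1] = [1, 5, 3, 0, 4, 6, 7, 2]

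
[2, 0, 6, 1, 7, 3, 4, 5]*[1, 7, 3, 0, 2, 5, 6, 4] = [3, 1, 6, 7, 4, 0, 2, 5]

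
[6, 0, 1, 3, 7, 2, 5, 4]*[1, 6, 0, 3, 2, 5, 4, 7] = [4, 1, 6, 3, 7, 0, 5, 2]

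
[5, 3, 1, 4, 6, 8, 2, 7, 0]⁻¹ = [8, 2, 6, 1, 3, 0, 4, 7, 5]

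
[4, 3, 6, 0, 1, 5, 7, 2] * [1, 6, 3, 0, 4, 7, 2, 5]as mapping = [0→4, 1→0, 2→2, 3→1, 4→6, 5→7, 6→5, 7→3]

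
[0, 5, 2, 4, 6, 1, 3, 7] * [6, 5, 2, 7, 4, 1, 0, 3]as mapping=[0→6, 1→1, 2→2, 3→4, 4→0, 5→5, 6→7, 7→3]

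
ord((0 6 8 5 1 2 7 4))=8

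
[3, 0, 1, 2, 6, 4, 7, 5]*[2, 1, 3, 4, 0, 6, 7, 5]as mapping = [0→4, 1→2, 2→1, 3→3, 4→7, 5→0, 6→5, 7→6]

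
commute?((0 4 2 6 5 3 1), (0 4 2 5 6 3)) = no:(0 4 2 6 5 3 1)*(0 4 2 5 6 3) = (0 2 3 1 4 5), (0 4 2 5 6 3)*(0 4 2 6 5 3 1) = (0 2 3 4 6 1)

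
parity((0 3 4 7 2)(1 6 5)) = even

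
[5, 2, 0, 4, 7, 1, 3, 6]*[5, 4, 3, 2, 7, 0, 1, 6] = [0, 3, 5, 7, 6, 4, 2, 1]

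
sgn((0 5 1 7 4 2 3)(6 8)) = -1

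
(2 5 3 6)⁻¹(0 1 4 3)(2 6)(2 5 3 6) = (0 1 4 6)(2 5)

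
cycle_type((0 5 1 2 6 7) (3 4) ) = 2.6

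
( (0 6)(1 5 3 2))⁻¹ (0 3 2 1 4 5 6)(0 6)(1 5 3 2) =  (0 6 2 1 5 4 3)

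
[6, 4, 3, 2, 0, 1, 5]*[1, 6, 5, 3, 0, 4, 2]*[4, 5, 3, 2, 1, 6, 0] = [3, 4, 2, 6, 5, 0, 1]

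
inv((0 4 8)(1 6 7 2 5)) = (0 8 4)(1 5 2 7 6)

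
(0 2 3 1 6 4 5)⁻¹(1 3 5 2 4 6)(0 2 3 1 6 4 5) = (0 3 5 4 6 1)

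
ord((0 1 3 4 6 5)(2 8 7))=6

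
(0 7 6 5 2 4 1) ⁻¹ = (0 1 4 2 5 6 7) 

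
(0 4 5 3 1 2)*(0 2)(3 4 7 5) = (0 7 5 4 3 1)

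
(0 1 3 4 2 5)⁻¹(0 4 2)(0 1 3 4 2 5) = (1 2 5)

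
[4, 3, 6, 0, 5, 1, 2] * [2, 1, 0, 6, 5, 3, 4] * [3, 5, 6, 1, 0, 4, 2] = [4, 2, 0, 6, 1, 5, 3]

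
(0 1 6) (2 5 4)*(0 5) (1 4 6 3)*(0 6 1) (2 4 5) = (0 5 1 3) (2 6) 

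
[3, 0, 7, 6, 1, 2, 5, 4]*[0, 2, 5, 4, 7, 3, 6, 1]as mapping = [0→4, 1→0, 2→1, 3→6, 4→2, 5→5, 6→3, 7→7]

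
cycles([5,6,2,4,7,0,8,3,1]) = (0 5)(1 6 8)(3 4 7)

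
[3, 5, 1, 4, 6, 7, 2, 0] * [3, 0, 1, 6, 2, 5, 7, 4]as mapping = [0→6, 1→5, 2→0, 3→2, 4→7, 5→4, 6→1, 7→3]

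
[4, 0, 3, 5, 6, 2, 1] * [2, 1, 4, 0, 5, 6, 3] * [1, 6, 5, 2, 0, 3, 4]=[3, 5, 1, 4, 2, 0, 6]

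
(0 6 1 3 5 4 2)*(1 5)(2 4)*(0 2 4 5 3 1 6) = (3 6)(4 5)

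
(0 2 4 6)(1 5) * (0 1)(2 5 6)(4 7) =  (0 5)(1 6)(2 7 4)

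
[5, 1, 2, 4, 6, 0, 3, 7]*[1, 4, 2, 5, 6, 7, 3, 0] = [7, 4, 2, 6, 3, 1, 5, 0]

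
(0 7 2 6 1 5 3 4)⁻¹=(0 4 3 5 1 6 2 7)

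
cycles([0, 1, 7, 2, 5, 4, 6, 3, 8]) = (2 7 3)(4 5)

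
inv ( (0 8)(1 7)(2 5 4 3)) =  (0 8)(1 7)(2 3 4 5)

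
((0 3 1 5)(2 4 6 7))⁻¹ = (0 5 1 3)(2 7 6 4)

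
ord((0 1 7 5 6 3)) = 6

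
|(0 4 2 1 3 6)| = 6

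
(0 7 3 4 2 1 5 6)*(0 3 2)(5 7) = (0 5 6 3 4)(1 7 2)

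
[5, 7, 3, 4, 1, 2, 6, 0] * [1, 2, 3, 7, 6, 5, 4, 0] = [5, 0, 7, 6, 2, 3, 4, 1]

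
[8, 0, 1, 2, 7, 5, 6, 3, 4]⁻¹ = [1, 2, 3, 7, 8, 5, 6, 4, 0]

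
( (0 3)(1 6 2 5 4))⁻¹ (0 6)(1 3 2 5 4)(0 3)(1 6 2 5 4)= (0 5 4 1 6)(2 3)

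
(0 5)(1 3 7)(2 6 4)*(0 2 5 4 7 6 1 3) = (0 4 5 2 1)(3 6 7)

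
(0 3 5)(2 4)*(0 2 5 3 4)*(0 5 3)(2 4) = (0 2 5 4 3)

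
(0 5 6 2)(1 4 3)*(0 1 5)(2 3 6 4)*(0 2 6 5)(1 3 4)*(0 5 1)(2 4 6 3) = (0 4 1 3 5)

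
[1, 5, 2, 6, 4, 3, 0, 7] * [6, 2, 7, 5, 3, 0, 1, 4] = [2, 0, 7, 1, 3, 5, 6, 4]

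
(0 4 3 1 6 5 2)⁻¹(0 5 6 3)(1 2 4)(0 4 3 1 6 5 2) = (0 3 6)(1 4 2 5)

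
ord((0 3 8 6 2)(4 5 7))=15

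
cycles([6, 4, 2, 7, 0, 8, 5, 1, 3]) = (0 6 5 8 3 7 1 4)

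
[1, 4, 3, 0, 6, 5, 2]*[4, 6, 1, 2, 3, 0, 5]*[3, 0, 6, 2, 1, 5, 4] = [4, 2, 6, 1, 5, 3, 0]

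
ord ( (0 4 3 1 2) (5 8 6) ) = 15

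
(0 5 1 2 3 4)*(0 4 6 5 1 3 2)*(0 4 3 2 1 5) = (0 5 2 1 4 3 6)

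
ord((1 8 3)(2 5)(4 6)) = 6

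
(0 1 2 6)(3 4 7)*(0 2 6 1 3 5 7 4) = (0 3)(1 6 2)(5 7)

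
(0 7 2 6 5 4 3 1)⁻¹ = (0 1 3 4 5 6 2 7)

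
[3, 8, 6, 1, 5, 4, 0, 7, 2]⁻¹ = [6, 3, 8, 0, 5, 4, 2, 7, 1]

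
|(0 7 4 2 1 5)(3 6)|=6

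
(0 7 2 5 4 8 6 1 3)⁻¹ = (0 3 1 6 8 4 5 2 7)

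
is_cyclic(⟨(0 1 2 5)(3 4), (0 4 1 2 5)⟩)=no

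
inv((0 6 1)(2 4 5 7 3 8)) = (0 1 6)(2 8 3 7 5 4)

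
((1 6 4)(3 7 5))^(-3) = ()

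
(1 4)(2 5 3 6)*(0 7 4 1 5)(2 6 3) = (0 7 4 5 2)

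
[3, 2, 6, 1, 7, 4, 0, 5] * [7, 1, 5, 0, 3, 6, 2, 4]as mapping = [0→0, 1→5, 2→2, 3→1, 4→4, 5→3, 6→7, 7→6]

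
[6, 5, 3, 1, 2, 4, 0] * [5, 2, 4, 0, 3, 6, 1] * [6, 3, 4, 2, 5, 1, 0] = [3, 0, 6, 4, 5, 2, 1]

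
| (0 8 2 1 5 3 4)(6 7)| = 14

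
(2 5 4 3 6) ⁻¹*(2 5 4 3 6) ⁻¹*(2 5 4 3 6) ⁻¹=(2 4 6 5 3) 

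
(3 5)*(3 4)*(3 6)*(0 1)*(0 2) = (0 1 2)(3 5 4 6)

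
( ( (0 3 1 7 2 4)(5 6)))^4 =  (0 2 1)(3 4 7)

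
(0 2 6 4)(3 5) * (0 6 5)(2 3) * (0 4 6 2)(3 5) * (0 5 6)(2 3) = (0 6)(3 4)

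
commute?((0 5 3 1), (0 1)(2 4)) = no:(0 5 3 1)*(0 1)(2 4) = (0 5 3)(2 4), (0 1)(2 4)*(0 5 3 1) = (1 5 3)(2 4)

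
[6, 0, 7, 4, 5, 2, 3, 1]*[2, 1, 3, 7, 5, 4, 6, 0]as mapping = [0→6, 1→2, 2→0, 3→5, 4→4, 5→3, 6→7, 7→1]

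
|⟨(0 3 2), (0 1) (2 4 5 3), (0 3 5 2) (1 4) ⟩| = 360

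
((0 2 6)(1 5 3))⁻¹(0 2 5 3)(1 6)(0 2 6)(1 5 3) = (0 5)(1 2 6 3)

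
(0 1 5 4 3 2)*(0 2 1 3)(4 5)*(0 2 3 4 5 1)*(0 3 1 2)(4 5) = (0 5 2 1 4)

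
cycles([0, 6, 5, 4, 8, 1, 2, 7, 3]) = (1 6 2 5)(3 4 8)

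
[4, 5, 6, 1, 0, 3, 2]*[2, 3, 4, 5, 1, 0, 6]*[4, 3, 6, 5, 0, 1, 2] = [3, 4, 2, 5, 6, 1, 0]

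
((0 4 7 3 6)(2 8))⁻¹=(0 6 3 7 4)(2 8)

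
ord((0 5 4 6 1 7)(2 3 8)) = 6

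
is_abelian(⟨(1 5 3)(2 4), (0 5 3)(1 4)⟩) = no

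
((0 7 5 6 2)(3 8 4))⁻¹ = (0 2 6 5 7)(3 4 8)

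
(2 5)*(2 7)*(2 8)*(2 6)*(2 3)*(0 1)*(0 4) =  (0 1 4)(2 5 7 8 6 3)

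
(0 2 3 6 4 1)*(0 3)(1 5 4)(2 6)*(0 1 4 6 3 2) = (0 3)(1 2)(4 5 6)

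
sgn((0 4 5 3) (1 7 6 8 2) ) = -1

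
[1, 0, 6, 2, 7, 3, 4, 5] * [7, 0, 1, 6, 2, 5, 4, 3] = [0, 7, 4, 1, 3, 6, 2, 5]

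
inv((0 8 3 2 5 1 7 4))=(0 4 7 1 5 2 3 8)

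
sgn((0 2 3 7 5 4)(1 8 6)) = -1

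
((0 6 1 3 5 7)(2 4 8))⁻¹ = (0 7 5 3 1 6)(2 8 4)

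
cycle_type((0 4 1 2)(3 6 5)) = 3.4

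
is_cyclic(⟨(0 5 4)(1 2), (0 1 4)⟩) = no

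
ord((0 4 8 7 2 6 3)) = 7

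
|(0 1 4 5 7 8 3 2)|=8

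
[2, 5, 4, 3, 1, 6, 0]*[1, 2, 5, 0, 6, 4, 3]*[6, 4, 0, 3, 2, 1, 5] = [1, 2, 5, 6, 0, 3, 4]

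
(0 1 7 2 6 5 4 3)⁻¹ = (0 3 4 5 6 2 7 1)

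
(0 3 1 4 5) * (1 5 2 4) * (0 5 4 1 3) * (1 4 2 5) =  (1 3 2 4 5)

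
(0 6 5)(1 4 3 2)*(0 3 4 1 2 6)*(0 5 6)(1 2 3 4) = (0 5 4 1 2 3)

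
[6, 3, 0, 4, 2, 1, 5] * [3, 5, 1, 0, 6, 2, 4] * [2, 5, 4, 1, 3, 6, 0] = [3, 2, 1, 0, 5, 6, 4]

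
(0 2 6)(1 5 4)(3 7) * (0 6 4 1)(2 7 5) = (0 7 3 5 1 2 4)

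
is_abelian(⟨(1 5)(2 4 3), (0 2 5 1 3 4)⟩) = no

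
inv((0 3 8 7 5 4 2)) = (0 2 4 5 7 8 3)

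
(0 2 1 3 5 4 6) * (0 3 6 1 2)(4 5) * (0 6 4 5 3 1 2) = (0 6 1 4 2)(3 5)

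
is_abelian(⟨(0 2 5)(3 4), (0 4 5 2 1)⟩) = no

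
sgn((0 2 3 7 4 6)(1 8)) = 1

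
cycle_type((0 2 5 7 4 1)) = 6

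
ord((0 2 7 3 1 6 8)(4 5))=14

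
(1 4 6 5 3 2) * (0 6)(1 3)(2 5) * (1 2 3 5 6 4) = (0 4)(2 5)(3 6)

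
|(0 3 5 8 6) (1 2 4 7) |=20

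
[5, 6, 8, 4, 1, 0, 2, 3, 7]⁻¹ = [5, 4, 6, 7, 3, 0, 1, 8, 2]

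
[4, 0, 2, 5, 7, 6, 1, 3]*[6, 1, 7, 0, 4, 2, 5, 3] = [4, 6, 7, 2, 3, 5, 1, 0]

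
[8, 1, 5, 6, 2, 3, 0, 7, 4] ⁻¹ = [6, 1, 4, 5, 8, 2, 3, 7, 0] 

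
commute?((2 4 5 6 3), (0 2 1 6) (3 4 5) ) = no:(2 4 5 6 3) * (0 2 1 6) (3 4 5) = (0 2 5) (1 6 4 3), (0 2 1 6) (3 4 5) * (2 4 5 6 3) = (0 4 6) (1 3 5 2) 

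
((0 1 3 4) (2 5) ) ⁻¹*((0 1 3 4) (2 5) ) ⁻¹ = (0 3) (1 4) 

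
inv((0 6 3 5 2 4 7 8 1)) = (0 1 8 7 4 2 5 3 6)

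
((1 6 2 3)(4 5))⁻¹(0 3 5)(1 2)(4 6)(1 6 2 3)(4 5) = (0 1 4)(2 5)(3 6)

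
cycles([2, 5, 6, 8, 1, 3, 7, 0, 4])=(0 2 6 7)(1 5 3 8 4)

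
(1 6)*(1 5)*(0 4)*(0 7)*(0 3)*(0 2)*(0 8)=(0 4 7 3 2 8)(1 6 5)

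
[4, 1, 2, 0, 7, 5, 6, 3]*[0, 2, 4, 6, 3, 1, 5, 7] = [3, 2, 4, 0, 7, 1, 5, 6]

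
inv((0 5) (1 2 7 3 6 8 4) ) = (0 5) (1 4 8 6 3 7 2) 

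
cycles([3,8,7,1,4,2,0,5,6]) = (0 3 1 8 6) (2 7 5) 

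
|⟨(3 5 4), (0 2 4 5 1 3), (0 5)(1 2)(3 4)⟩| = 720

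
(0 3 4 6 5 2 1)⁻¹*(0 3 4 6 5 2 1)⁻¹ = (0 2 6 3 1 5 4)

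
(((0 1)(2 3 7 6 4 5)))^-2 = (2 4 7)(3 5 6)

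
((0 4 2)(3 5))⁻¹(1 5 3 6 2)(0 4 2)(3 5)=(0 1 3 5 6)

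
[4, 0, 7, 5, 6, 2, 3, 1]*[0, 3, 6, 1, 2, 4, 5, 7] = [2, 0, 7, 4, 5, 6, 1, 3] 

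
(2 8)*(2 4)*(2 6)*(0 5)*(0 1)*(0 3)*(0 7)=(0 5 1 3 7)(2 8 4 6)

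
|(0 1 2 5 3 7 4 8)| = 8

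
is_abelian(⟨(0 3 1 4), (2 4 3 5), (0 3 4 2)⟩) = no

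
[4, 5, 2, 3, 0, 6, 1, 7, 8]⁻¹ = [4, 6, 2, 3, 0, 1, 5, 7, 8]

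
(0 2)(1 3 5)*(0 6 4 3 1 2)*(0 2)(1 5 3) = (0 2 6 4 1 5)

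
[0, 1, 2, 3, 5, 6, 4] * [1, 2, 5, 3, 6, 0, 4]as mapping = [0→1, 1→2, 2→5, 3→3, 4→0, 5→4, 6→6]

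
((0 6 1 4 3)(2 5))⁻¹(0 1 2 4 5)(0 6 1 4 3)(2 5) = (2 6 4 5 3)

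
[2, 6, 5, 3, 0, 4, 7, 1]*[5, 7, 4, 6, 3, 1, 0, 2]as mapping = [0→4, 1→0, 2→1, 3→6, 4→5, 5→3, 6→2, 7→7]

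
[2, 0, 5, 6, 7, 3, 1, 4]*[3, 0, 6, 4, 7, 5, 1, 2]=[6, 3, 5, 1, 2, 4, 0, 7]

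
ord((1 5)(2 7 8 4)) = 4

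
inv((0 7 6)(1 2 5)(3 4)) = (0 6 7)(1 5 2)(3 4)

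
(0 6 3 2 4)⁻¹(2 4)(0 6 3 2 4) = (0 4)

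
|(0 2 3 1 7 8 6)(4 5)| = 14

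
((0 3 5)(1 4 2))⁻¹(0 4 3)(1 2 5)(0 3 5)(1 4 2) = (0 4 1)(2 5 3)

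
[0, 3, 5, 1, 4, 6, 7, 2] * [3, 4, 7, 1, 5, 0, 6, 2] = [3, 1, 0, 4, 5, 6, 2, 7]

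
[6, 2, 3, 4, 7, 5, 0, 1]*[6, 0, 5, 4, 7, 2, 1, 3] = [1, 5, 4, 7, 3, 2, 6, 0]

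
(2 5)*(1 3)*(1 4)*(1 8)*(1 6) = (1 3 4 8 6)(2 5)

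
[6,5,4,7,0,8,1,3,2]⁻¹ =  [4,6,8,7,2,1,0,3,5]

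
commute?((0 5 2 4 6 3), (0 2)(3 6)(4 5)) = no:(0 5 2 4 6 3)*(0 2)(3 6)(4 5) = (0 4 3 2 5), (0 2)(3 6)(4 5)*(0 5 2 4 6 3) = (0 4 2 5 6)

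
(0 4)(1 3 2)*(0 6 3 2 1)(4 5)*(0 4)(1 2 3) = (0 5)(1 3 2 4 6)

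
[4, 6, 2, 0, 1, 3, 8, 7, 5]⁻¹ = [3, 4, 2, 5, 0, 8, 1, 7, 6]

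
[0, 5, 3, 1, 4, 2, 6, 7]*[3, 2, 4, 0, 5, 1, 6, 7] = [3, 1, 0, 2, 5, 4, 6, 7]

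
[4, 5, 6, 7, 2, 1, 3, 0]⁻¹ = [7, 5, 4, 6, 0, 1, 2, 3]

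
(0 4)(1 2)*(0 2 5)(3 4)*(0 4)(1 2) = (0 3)(1 5 4)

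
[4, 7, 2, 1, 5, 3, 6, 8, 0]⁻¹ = [8, 3, 2, 5, 0, 4, 6, 1, 7]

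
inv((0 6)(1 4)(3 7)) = (0 6)(1 4)(3 7)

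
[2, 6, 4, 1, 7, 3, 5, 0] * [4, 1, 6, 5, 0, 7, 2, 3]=[6, 2, 0, 1, 3, 5, 7, 4]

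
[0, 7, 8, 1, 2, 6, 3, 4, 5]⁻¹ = [0, 3, 4, 6, 7, 8, 5, 1, 2]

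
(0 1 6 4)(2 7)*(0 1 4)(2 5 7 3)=(0 4 1 6)(2 3)(5 7)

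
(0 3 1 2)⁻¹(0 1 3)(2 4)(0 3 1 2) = (0 4)(1 3 2)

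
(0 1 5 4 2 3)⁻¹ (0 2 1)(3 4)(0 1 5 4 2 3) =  (0 2)(1 3 5)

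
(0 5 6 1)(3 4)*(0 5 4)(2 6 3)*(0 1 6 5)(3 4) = (0 3 1)(2 5 4)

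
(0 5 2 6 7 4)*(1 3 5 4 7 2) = (0 4) (1 3 5) (2 6) 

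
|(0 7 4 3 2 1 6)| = 7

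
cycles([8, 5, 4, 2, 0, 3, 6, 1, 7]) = (0 8 7 1 5 3 2 4)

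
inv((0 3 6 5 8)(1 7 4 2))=(0 8 5 6 3)(1 2 4 7)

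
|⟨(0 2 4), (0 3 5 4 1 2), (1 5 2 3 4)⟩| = 720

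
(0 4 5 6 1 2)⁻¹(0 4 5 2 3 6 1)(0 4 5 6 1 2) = (0 3 1 2 4 5 6)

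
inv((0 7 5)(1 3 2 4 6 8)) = (0 5 7)(1 8 6 4 2 3)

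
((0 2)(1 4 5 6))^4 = ()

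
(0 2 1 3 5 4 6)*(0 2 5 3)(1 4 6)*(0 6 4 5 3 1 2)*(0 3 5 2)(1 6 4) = (0 5 1 4)(3 6)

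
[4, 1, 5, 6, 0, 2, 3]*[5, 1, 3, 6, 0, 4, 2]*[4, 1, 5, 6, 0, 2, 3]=[4, 1, 0, 5, 2, 6, 3]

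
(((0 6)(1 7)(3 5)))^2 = ()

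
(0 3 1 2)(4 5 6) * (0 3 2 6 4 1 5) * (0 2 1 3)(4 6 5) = (0 1 5 6 3 4 2)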